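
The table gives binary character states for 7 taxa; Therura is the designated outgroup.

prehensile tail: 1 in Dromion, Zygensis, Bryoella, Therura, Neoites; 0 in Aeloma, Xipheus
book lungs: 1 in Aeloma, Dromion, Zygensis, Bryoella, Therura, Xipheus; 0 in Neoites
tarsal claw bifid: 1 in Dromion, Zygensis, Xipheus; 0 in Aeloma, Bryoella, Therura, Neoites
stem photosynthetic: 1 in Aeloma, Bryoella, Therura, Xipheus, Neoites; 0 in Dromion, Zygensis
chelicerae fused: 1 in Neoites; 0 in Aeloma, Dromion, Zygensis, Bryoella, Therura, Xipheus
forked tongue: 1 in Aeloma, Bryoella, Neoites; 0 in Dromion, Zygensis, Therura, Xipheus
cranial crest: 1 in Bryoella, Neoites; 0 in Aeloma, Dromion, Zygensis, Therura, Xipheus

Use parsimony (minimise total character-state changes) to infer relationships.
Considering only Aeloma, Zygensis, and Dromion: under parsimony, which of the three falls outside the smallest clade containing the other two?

Aeloma

Character polarity is set by the outgroup: the derived state is whichever differs from the outgroup's state, so for prehensile tail, book lungs, stem photosynthetic the derived state is '0', and for the remaining characters it is '1'.
prehensile tail (state '0') occurs in Aeloma and Xipheus but conflicts with the nesting implied by the other characters — most parsimoniously interpreted as homoplasy.
book lungs (derived state '0') is unique to Neoites (autapomorphy; uninformative for grouping).
tarsal claw bifid: derived state '1' in Dromion, Xipheus, and Zygensis only — synapomorphy for {Dromion, Xipheus, Zygensis}.
stem photosynthetic (derived state '0') is shared by Dromion and Zygensis — a synapomorphy uniting that clade.
chelicerae fused (derived state '1') is unique to Neoites (autapomorphy; uninformative for grouping).
Only Aeloma, Bryoella, and Neoites show the derived state '1' for forked tongue, supporting them as a clade.
cranial crest (derived state '1') is shared by Bryoella and Neoites — a synapomorphy uniting that clade.
Most parsimonious ingroup topology: (((Neoites,Bryoella),Aeloma),((Dromion,Zygensis),Xipheus)).
Dromion and Zygensis share a more recent common ancestor with each other than either does with Aeloma, so Aeloma is the least closely related of the three.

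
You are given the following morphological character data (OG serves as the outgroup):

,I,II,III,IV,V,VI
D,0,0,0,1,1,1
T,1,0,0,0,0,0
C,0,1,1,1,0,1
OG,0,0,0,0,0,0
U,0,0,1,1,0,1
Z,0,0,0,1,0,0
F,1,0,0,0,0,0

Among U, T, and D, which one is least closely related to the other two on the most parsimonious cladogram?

T

The outgroup has state '0' for every character, so '1' is the derived state throughout.
I: derived state '1' in F and T only — synapomorphy for {F, T}.
II: derived state '1' in C only — an autapomorphy, so it tells us nothing about relationships among taxa.
III: derived state '1' in C and U only — synapomorphy for {C, U}.
IV: derived state '1' in C, D, U, and Z only — synapomorphy for {C, D, U, Z}.
V: derived state '1' in D only — an autapomorphy, so it tells us nothing about relationships among taxa.
Only C, D, and U show the derived state '1' for VI, supporting them as a clade.
Most parsimonious ingroup topology: ((Z,((C,U),D)),(F,T)).
D and U share a more recent common ancestor with each other than either does with T, so T is the least closely related of the three.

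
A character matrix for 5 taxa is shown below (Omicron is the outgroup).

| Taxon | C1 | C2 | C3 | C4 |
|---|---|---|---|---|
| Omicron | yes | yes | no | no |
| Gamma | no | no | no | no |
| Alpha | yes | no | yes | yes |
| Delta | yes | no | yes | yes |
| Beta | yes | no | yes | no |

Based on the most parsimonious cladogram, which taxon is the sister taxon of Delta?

Character polarity is set by the outgroup: the derived state is whichever differs from the outgroup's state, so for C1, C2 the derived state is 'no', and for the remaining characters it is 'yes'.
C1 (derived state 'no') is unique to Gamma (autapomorphy; uninformative for grouping).
C2 (derived state 'no') is shared by all ingroup taxa — unites the whole ingroup.
C3: derived state 'yes' in Alpha, Beta, and Delta only — synapomorphy for {Alpha, Beta, Delta}.
Only Alpha and Delta show the derived state 'yes' for C4, supporting them as a clade.
Most parsimonious ingroup topology: (Gamma,((Alpha,Delta),Beta)).
Delta and Alpha form a cherry on this tree, so they are sister taxa.

Alpha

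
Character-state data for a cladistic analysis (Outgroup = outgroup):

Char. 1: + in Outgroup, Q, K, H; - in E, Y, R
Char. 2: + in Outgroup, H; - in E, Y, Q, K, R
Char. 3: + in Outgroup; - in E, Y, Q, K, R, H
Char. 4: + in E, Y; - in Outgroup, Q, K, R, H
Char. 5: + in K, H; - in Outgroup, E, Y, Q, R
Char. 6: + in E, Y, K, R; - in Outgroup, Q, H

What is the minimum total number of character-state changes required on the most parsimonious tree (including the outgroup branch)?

Character polarity is set by the outgroup: the derived state is whichever differs from the outgroup's state, so for Char. 1, Char. 2, Char. 3 the derived state is '-', and for the remaining characters it is '+'.
Only E, R, and Y show the derived state '-' for Char. 1, supporting them as a clade.
Char. 2: derived state '-' in E, K, Q, R, and Y only — synapomorphy for {E, K, Q, R, Y}.
All ingroup taxa share the derived state '-' for Char. 3; it defines the ingroup but does not resolve relationships within it.
Only E and Y show the derived state '+' for Char. 4, supporting them as a clade.
Char. 5 groups H and K, which is incompatible with the clades supported by the remaining characters; treating it as convergent (homoplasy) costs fewer steps than any alternative tree.
Only E, K, R, and Y show the derived state '+' for Char. 6, supporting them as a clade.
Most parsimonious ingroup topology: (((((E,Y),R),K),Q),H).
Changes per character on this tree: Char. 1: 1; Char. 2: 1; Char. 3: 1; Char. 4: 1; Char. 5: 2; Char. 6: 1.
Total = 7.

7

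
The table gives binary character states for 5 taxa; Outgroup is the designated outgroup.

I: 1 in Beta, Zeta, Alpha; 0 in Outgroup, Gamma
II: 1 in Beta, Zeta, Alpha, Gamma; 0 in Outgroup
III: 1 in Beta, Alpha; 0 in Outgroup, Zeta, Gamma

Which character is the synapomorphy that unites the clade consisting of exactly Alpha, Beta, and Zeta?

The outgroup has state '0' for every character, so '1' is the derived state throughout.
I (derived state '1') is shared by Alpha, Beta, and Zeta — a synapomorphy uniting that clade.
All ingroup taxa share the derived state '1' for II; it defines the ingroup but does not resolve relationships within it.
III (derived state '1') is shared by Alpha and Beta — a synapomorphy uniting that clade.
Most parsimonious ingroup topology: (((Beta,Alpha),Zeta),Gamma).
The clade {Alpha, Beta, Zeta} is supported by I: its derived state '1' occurs in exactly those taxa and in no other taxon (including the outgroup).

I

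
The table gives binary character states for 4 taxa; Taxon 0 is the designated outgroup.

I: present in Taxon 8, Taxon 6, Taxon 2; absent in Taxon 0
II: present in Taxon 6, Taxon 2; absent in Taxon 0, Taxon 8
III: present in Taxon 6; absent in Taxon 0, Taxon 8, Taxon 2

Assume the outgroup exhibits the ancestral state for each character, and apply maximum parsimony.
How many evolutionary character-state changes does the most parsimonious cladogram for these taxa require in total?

3

The outgroup has state 'absent' for every character, so 'present' is the derived state throughout.
All ingroup taxa share the derived state 'present' for I; it defines the ingroup but does not resolve relationships within it.
II: derived state 'present' in Taxon 2 and Taxon 6 only — synapomorphy for {Taxon 2, Taxon 6}.
III: derived state 'present' in Taxon 6 only — an autapomorphy, so it tells us nothing about relationships among taxa.
Most parsimonious ingroup topology: (Taxon 8,(Taxon 6,Taxon 2)).
Changes per character on this tree: I: 1; II: 1; III: 1.
Total = 3.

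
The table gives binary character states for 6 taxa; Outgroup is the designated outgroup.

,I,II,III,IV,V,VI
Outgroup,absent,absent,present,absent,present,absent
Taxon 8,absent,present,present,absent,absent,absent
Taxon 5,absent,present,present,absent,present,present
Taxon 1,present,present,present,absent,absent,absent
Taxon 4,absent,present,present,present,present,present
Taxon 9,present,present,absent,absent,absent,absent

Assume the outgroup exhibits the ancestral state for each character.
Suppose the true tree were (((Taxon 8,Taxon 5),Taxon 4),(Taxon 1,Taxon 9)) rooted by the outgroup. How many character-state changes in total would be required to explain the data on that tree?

8

Map each character onto (((Taxon 8,Taxon 5),Taxon 4),(Taxon 1,Taxon 9)) (rooted by Outgroup) and count the minimum state changes it requires (Fitch parsimony):
I: 1; II: 1; III: 1; IV: 1; V: 2; VI: 2.
Total tree length = 8.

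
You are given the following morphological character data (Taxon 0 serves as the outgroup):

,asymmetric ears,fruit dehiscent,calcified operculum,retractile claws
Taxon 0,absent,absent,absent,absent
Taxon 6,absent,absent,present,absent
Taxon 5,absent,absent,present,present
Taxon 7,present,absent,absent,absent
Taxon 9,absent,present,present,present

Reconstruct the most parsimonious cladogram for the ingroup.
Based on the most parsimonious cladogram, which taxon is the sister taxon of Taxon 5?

Taxon 9

The outgroup has state 'absent' for every character, so 'present' is the derived state throughout.
asymmetric ears: derived state 'present' in Taxon 7 only — an autapomorphy, so it tells us nothing about relationships among taxa.
fruit dehiscent: derived state 'present' in Taxon 9 only — an autapomorphy, so it tells us nothing about relationships among taxa.
calcified operculum (derived state 'present') is shared by Taxon 5, Taxon 6, and Taxon 9 — a synapomorphy uniting that clade.
retractile claws: derived state 'present' in Taxon 5 and Taxon 9 only — synapomorphy for {Taxon 5, Taxon 9}.
Most parsimonious ingroup topology: ((Taxon 6,(Taxon 5,Taxon 9)),Taxon 7).
Taxon 5 and Taxon 9 form a cherry on this tree, so they are sister taxa.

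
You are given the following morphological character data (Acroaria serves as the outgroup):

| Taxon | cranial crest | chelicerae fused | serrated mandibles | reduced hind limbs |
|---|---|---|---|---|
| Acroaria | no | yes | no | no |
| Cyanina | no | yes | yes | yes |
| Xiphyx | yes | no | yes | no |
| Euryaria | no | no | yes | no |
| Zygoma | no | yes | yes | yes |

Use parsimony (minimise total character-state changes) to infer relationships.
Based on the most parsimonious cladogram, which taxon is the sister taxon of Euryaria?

Character polarity is set by the outgroup: the derived state is whichever differs from the outgroup's state, so for chelicerae fused the derived state is 'no', and for the remaining characters it is 'yes'.
cranial crest (derived state 'yes') is unique to Xiphyx (autapomorphy; uninformative for grouping).
Only Euryaria and Xiphyx show the derived state 'no' for chelicerae fused, supporting them as a clade.
serrated mandibles (derived state 'yes') is shared by all ingroup taxa — unites the whole ingroup.
reduced hind limbs: derived state 'yes' in Cyanina and Zygoma only — synapomorphy for {Cyanina, Zygoma}.
Most parsimonious ingroup topology: ((Cyanina,Zygoma),(Xiphyx,Euryaria)).
Euryaria and Xiphyx form a cherry on this tree, so they are sister taxa.

Xiphyx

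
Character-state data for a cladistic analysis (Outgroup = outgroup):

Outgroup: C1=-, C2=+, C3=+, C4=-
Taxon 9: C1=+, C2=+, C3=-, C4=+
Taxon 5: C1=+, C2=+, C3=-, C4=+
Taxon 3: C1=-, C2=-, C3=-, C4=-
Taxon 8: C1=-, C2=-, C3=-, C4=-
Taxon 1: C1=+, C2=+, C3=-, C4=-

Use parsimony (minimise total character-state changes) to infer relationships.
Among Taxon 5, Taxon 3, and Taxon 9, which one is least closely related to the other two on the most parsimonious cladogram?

Taxon 3

Character polarity is set by the outgroup: the derived state is whichever differs from the outgroup's state, so for C2, C3 the derived state is '-', and for the remaining characters it is '+'.
Only Taxon 1, Taxon 5, and Taxon 9 show the derived state '+' for C1, supporting them as a clade.
Only Taxon 3 and Taxon 8 show the derived state '-' for C2, supporting them as a clade.
All ingroup taxa share the derived state '-' for C3; it defines the ingroup but does not resolve relationships within it.
Only Taxon 5 and Taxon 9 show the derived state '+' for C4, supporting them as a clade.
Most parsimonious ingroup topology: (((Taxon 9,Taxon 5),Taxon 1),(Taxon 3,Taxon 8)).
Taxon 5 and Taxon 9 share a more recent common ancestor with each other than either does with Taxon 3, so Taxon 3 is the least closely related of the three.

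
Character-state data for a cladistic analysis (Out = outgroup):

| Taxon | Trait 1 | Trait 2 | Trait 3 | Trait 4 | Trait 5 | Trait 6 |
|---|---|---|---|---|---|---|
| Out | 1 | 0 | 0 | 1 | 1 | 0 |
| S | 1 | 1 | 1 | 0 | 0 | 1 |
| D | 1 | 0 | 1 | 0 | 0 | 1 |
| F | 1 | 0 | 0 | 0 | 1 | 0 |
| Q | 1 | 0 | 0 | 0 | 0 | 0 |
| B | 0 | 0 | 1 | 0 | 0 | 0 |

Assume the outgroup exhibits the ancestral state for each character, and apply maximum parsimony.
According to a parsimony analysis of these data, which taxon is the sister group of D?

Character polarity is set by the outgroup: the derived state is whichever differs from the outgroup's state, so for Trait 1, Trait 4, Trait 5 the derived state is '0', and for the remaining characters it is '1'.
Trait 1: derived state '0' in B only — an autapomorphy, so it tells us nothing about relationships among taxa.
Trait 2: derived state '1' in S only — an autapomorphy, so it tells us nothing about relationships among taxa.
Trait 3 (derived state '1') is shared by B, D, and S — a synapomorphy uniting that clade.
Trait 4 (derived state '0') is shared by all ingroup taxa — unites the whole ingroup.
Only B, D, Q, and S show the derived state '0' for Trait 5, supporting them as a clade.
Only D and S show the derived state '1' for Trait 6, supporting them as a clade.
Most parsimonious ingroup topology: ((((S,D),B),Q),F).
D and S form a cherry on this tree, so they are sister taxa.

S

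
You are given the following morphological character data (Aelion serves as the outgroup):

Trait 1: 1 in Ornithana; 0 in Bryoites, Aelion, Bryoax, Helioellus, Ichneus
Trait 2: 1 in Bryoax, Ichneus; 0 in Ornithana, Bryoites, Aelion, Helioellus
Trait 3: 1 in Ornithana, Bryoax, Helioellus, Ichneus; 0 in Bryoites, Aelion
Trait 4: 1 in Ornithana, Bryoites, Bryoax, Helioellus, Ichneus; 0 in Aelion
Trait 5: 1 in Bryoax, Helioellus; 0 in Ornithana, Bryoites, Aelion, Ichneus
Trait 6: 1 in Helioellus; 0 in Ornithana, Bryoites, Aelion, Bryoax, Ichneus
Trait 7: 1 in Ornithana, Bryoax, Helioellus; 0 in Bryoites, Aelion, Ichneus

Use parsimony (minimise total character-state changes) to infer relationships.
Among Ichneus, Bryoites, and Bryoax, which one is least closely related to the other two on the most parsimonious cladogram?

Bryoites

The outgroup has state '0' for every character, so '1' is the derived state throughout.
Trait 1: derived state '1' in Ornithana only — an autapomorphy, so it tells us nothing about relationships among taxa.
Trait 2 groups Bryoax and Ichneus, which is incompatible with the clades supported by the remaining characters; treating it as convergent (homoplasy) costs fewer steps than any alternative tree.
Only Bryoax, Helioellus, Ichneus, and Ornithana show the derived state '1' for Trait 3, supporting them as a clade.
Trait 4 (derived state '1') is shared by all ingroup taxa — unites the whole ingroup.
Trait 5 (derived state '1') is shared by Bryoax and Helioellus — a synapomorphy uniting that clade.
Trait 6 (derived state '1') is unique to Helioellus (autapomorphy; uninformative for grouping).
Trait 7 (derived state '1') is shared by Bryoax, Helioellus, and Ornithana — a synapomorphy uniting that clade.
Most parsimonious ingroup topology: ((((Bryoax,Helioellus),Ornithana),Ichneus),Bryoites).
Bryoax and Ichneus share a more recent common ancestor with each other than either does with Bryoites, so Bryoites is the least closely related of the three.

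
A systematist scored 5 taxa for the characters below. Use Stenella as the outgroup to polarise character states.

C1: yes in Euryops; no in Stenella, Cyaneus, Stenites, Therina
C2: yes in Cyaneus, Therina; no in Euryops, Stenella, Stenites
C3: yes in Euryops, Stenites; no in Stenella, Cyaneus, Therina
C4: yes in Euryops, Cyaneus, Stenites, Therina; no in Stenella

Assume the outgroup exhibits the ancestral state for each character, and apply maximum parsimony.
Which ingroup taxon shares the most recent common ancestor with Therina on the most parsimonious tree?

Cyaneus

The outgroup has state 'no' for every character, so 'yes' is the derived state throughout.
C1 (derived state 'yes') is unique to Euryops (autapomorphy; uninformative for grouping).
C2: derived state 'yes' in Cyaneus and Therina only — synapomorphy for {Cyaneus, Therina}.
C3: derived state 'yes' in Euryops and Stenites only — synapomorphy for {Euryops, Stenites}.
C4 (derived state 'yes') is shared by all ingroup taxa — unites the whole ingroup.
Most parsimonious ingroup topology: ((Therina,Cyaneus),(Euryops,Stenites)).
Therina and Cyaneus form a cherry on this tree, so they are sister taxa.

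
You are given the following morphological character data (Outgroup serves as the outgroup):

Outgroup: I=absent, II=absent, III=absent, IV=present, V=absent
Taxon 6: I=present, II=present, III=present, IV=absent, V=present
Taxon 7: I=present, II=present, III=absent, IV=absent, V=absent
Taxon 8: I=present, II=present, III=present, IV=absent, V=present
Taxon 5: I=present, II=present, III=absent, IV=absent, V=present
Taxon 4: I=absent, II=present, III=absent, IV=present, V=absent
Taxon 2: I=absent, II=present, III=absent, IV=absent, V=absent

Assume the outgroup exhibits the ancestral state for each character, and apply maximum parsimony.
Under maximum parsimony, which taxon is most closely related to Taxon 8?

Character polarity is set by the outgroup: the derived state is whichever differs from the outgroup's state, so for IV the derived state is 'absent', and for the remaining characters it is 'present'.
I: derived state 'present' in Taxon 5, Taxon 6, Taxon 7, and Taxon 8 only — synapomorphy for {Taxon 5, Taxon 6, Taxon 7, Taxon 8}.
All ingroup taxa share the derived state 'present' for II; it defines the ingroup but does not resolve relationships within it.
III: derived state 'present' in Taxon 6 and Taxon 8 only — synapomorphy for {Taxon 6, Taxon 8}.
IV: derived state 'absent' in Taxon 2, Taxon 5, Taxon 6, Taxon 7, and Taxon 8 only — synapomorphy for {Taxon 2, Taxon 5, Taxon 6, Taxon 7, Taxon 8}.
V (derived state 'present') is shared by Taxon 5, Taxon 6, and Taxon 8 — a synapomorphy uniting that clade.
Most parsimonious ingroup topology: (((((Taxon 6,Taxon 8),Taxon 5),Taxon 7),Taxon 2),Taxon 4).
Taxon 8 and Taxon 6 form a cherry on this tree, so they are sister taxa.

Taxon 6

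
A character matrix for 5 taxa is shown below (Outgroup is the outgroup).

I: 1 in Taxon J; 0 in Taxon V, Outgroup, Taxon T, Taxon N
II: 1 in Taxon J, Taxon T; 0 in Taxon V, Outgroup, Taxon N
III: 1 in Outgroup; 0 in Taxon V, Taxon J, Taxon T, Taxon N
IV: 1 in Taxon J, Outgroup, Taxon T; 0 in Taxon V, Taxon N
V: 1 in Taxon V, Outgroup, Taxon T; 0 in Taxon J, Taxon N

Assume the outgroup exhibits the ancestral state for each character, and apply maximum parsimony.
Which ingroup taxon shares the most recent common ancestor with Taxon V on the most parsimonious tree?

Taxon N

Character polarity is set by the outgroup: the derived state is whichever differs from the outgroup's state, so for III, IV, V the derived state is '0', and for the remaining characters it is '1'.
I: derived state '1' in Taxon J only — an autapomorphy, so it tells us nothing about relationships among taxa.
Only Taxon J and Taxon T show the derived state '1' for II, supporting them as a clade.
All ingroup taxa share the derived state '0' for III; it defines the ingroup but does not resolve relationships within it.
IV (derived state '0') is shared by Taxon N and Taxon V — a synapomorphy uniting that clade.
V (state '0') occurs in Taxon J and Taxon N but conflicts with the nesting implied by the other characters — most parsimoniously interpreted as homoplasy.
Most parsimonious ingroup topology: ((Taxon J,Taxon T),(Taxon N,Taxon V)).
Taxon V and Taxon N form a cherry on this tree, so they are sister taxa.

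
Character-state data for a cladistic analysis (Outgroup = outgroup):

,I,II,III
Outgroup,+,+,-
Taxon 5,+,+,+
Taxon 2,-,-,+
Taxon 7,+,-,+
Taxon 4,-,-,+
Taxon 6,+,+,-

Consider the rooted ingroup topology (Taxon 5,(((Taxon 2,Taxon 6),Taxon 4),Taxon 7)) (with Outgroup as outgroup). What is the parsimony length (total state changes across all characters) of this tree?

Map each character onto (Taxon 5,(((Taxon 2,Taxon 6),Taxon 4),Taxon 7)) (rooted by Outgroup) and count the minimum state changes it requires (Fitch parsimony):
I: 2; II: 2; III: 2.
Total tree length = 6.

6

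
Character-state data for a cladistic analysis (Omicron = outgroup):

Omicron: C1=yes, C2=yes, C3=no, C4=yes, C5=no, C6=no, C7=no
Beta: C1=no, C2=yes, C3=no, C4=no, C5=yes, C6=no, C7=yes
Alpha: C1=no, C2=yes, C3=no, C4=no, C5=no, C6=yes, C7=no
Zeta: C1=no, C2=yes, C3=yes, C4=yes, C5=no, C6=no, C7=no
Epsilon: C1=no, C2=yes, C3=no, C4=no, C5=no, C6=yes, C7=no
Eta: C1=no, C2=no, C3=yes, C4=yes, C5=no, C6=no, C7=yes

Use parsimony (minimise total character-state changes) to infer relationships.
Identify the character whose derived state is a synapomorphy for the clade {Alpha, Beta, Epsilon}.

C4

Character polarity is set by the outgroup: the derived state is whichever differs from the outgroup's state, so for C1, C2, C4 the derived state is 'no', and for the remaining characters it is 'yes'.
All ingroup taxa share the derived state 'no' for C1; it defines the ingroup but does not resolve relationships within it.
C2: derived state 'no' in Eta only — an autapomorphy, so it tells us nothing about relationships among taxa.
C3 (derived state 'yes') is shared by Eta and Zeta — a synapomorphy uniting that clade.
C4: derived state 'no' in Alpha, Beta, and Epsilon only — synapomorphy for {Alpha, Beta, Epsilon}.
C5: derived state 'yes' in Beta only — an autapomorphy, so it tells us nothing about relationships among taxa.
C6: derived state 'yes' in Alpha and Epsilon only — synapomorphy for {Alpha, Epsilon}.
C7 groups Beta and Eta, which is incompatible with the clades supported by the remaining characters; treating it as convergent (homoplasy) costs fewer steps than any alternative tree.
Most parsimonious ingroup topology: ((Beta,(Alpha,Epsilon)),(Zeta,Eta)).
The clade {Alpha, Beta, Epsilon} is supported by C4: its derived state 'no' occurs in exactly those taxa and in no other taxon (including the outgroup).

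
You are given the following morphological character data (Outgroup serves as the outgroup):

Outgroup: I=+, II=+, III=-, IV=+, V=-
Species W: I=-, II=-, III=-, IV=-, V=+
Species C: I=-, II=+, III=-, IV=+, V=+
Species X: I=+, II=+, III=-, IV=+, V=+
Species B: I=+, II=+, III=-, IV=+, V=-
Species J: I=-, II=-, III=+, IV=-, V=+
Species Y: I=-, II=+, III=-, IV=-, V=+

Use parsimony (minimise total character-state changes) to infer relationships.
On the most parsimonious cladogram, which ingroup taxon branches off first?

Species B

Character polarity is set by the outgroup: the derived state is whichever differs from the outgroup's state, so for I, II, IV the derived state is '-', and for the remaining characters it is '+'.
I: derived state '-' in Species C, Species J, Species W, and Species Y only — synapomorphy for {Species C, Species J, Species W, Species Y}.
II (derived state '-') is shared by Species J and Species W — a synapomorphy uniting that clade.
III: derived state '+' in Species J only — an autapomorphy, so it tells us nothing about relationships among taxa.
Only Species J, Species W, and Species Y show the derived state '-' for IV, supporting them as a clade.
V (derived state '+') is shared by Species C, Species J, Species W, Species X, and Species Y — a synapomorphy uniting that clade.
Most parsimonious ingroup topology: (((((Species W,Species J),Species Y),Species C),Species X),Species B).
Species B is sister to the clade containing all other ingroup taxa, so it is the earliest-diverging (most basal) ingroup lineage.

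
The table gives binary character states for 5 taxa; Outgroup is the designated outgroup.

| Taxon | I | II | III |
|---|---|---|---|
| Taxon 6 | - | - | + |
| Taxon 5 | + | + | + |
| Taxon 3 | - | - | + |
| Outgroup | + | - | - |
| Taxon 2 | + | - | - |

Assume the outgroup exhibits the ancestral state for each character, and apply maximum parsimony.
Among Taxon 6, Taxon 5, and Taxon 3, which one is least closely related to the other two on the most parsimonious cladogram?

Taxon 5

Character polarity is set by the outgroup: the derived state is whichever differs from the outgroup's state, so for I the derived state is '-', and for the remaining characters it is '+'.
I (derived state '-') is shared by Taxon 3 and Taxon 6 — a synapomorphy uniting that clade.
II: derived state '+' in Taxon 5 only — an autapomorphy, so it tells us nothing about relationships among taxa.
Only Taxon 3, Taxon 5, and Taxon 6 show the derived state '+' for III, supporting them as a clade.
Most parsimonious ingroup topology: (Taxon 2,((Taxon 3,Taxon 6),Taxon 5)).
Taxon 6 and Taxon 3 share a more recent common ancestor with each other than either does with Taxon 5, so Taxon 5 is the least closely related of the three.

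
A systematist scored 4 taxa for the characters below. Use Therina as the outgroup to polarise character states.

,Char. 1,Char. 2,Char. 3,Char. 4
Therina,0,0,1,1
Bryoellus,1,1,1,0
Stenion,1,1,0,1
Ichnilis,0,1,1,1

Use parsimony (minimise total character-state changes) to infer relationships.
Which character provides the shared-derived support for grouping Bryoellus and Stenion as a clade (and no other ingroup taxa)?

Char. 1

Character polarity is set by the outgroup: the derived state is whichever differs from the outgroup's state, so for Char. 3, Char. 4 the derived state is '0', and for the remaining characters it is '1'.
Char. 1: derived state '1' in Bryoellus and Stenion only — synapomorphy for {Bryoellus, Stenion}.
Char. 2 (derived state '1') is shared by all ingroup taxa — unites the whole ingroup.
Char. 3: derived state '0' in Stenion only — an autapomorphy, so it tells us nothing about relationships among taxa.
Char. 4: derived state '0' in Bryoellus only — an autapomorphy, so it tells us nothing about relationships among taxa.
Most parsimonious ingroup topology: ((Bryoellus,Stenion),Ichnilis).
The clade {Bryoellus, Stenion} is supported by Char. 1: its derived state '1' occurs in exactly those taxa and in no other taxon (including the outgroup).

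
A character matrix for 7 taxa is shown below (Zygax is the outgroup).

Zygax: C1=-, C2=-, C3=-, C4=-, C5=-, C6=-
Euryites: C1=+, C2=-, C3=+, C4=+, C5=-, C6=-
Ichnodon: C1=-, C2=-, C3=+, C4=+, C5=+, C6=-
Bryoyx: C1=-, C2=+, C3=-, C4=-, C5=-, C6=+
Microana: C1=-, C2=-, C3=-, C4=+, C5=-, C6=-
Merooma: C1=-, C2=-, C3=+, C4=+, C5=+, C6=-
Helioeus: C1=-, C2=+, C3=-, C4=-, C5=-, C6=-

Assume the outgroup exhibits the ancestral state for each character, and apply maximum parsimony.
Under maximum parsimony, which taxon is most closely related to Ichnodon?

The outgroup has state '-' for every character, so '+' is the derived state throughout.
C1 (derived state '+') is unique to Euryites (autapomorphy; uninformative for grouping).
C2: derived state '+' in Bryoyx and Helioeus only — synapomorphy for {Bryoyx, Helioeus}.
C3: derived state '+' in Euryites, Ichnodon, and Merooma only — synapomorphy for {Euryites, Ichnodon, Merooma}.
Only Euryites, Ichnodon, Merooma, and Microana show the derived state '+' for C4, supporting them as a clade.
C5 (derived state '+') is shared by Ichnodon and Merooma — a synapomorphy uniting that clade.
C6 (derived state '+') is unique to Bryoyx (autapomorphy; uninformative for grouping).
Most parsimonious ingroup topology: (((Euryites,(Ichnodon,Merooma)),Microana),(Bryoyx,Helioeus)).
Ichnodon and Merooma form a cherry on this tree, so they are sister taxa.

Merooma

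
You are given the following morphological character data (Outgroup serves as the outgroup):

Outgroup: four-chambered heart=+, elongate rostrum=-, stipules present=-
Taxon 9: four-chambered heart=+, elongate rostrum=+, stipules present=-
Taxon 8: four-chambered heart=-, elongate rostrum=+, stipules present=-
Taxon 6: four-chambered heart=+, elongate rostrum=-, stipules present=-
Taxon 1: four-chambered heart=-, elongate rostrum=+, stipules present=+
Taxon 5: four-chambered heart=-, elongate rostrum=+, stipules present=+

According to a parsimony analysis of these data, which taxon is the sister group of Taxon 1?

Taxon 5

Character polarity is set by the outgroup: the derived state is whichever differs from the outgroup's state, so for four-chambered heart the derived state is '-', and for the remaining characters it is '+'.
four-chambered heart: derived state '-' in Taxon 1, Taxon 5, and Taxon 8 only — synapomorphy for {Taxon 1, Taxon 5, Taxon 8}.
elongate rostrum (derived state '+') is shared by Taxon 1, Taxon 5, Taxon 8, and Taxon 9 — a synapomorphy uniting that clade.
Only Taxon 1 and Taxon 5 show the derived state '+' for stipules present, supporting them as a clade.
Most parsimonious ingroup topology: ((Taxon 9,(Taxon 8,(Taxon 1,Taxon 5))),Taxon 6).
Taxon 1 and Taxon 5 form a cherry on this tree, so they are sister taxa.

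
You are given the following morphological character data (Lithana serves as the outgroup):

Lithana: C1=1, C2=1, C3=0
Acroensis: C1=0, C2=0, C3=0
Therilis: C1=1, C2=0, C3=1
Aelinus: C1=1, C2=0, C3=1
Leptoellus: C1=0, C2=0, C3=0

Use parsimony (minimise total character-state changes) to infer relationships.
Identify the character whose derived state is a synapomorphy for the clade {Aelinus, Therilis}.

Character polarity is set by the outgroup: the derived state is whichever differs from the outgroup's state, so for C1, C2 the derived state is '0', and for the remaining characters it is '1'.
C1: derived state '0' in Acroensis and Leptoellus only — synapomorphy for {Acroensis, Leptoellus}.
All ingroup taxa share the derived state '0' for C2; it defines the ingroup but does not resolve relationships within it.
Only Aelinus and Therilis show the derived state '1' for C3, supporting them as a clade.
Most parsimonious ingroup topology: ((Therilis,Aelinus),(Leptoellus,Acroensis)).
The clade {Aelinus, Therilis} is supported by C3: its derived state '1' occurs in exactly those taxa and in no other taxon (including the outgroup).

C3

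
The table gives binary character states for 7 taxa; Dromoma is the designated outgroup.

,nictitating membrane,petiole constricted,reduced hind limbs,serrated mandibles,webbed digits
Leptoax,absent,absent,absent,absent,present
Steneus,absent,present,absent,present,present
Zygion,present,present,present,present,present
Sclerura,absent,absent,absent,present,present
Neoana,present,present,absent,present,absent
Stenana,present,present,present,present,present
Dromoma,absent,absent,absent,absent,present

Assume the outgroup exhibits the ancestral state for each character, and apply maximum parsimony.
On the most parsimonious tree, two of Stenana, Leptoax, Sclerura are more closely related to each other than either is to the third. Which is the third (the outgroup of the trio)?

Leptoax

Character polarity is set by the outgroup: the derived state is whichever differs from the outgroup's state, so for webbed digits the derived state is 'absent', and for the remaining characters it is 'present'.
nictitating membrane (derived state 'present') is shared by Neoana, Stenana, and Zygion — a synapomorphy uniting that clade.
petiole constricted: derived state 'present' in Neoana, Stenana, Steneus, and Zygion only — synapomorphy for {Neoana, Stenana, Steneus, Zygion}.
reduced hind limbs (derived state 'present') is shared by Stenana and Zygion — a synapomorphy uniting that clade.
Only Neoana, Sclerura, Stenana, Steneus, and Zygion show the derived state 'present' for serrated mandibles, supporting them as a clade.
webbed digits (derived state 'absent') is unique to Neoana (autapomorphy; uninformative for grouping).
Most parsimonious ingroup topology: (Leptoax,(Sclerura,((Neoana,(Stenana,Zygion)),Steneus))).
Sclerura and Stenana share a more recent common ancestor with each other than either does with Leptoax, so Leptoax is the least closely related of the three.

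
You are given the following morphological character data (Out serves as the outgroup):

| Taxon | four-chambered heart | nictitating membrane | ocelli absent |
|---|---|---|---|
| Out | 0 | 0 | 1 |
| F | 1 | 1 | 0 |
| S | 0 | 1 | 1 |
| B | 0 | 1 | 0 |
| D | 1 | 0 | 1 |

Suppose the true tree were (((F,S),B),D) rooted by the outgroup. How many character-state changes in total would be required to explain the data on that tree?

Map each character onto (((F,S),B),D) (rooted by Out) and count the minimum state changes it requires (Fitch parsimony):
four-chambered heart: 2; nictitating membrane: 1; ocelli absent: 2.
Total tree length = 5.

5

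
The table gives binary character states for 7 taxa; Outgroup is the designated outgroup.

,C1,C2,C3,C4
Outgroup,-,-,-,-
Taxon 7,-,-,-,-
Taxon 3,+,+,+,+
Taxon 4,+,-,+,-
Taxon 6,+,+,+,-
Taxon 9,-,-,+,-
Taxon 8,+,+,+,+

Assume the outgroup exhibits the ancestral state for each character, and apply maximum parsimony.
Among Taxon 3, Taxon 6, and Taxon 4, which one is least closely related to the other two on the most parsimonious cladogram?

Taxon 4

The outgroup has state '-' for every character, so '+' is the derived state throughout.
C1: derived state '+' in Taxon 3, Taxon 4, Taxon 6, and Taxon 8 only — synapomorphy for {Taxon 3, Taxon 4, Taxon 6, Taxon 8}.
C2: derived state '+' in Taxon 3, Taxon 6, and Taxon 8 only — synapomorphy for {Taxon 3, Taxon 6, Taxon 8}.
C3: derived state '+' in Taxon 3, Taxon 4, Taxon 6, Taxon 8, and Taxon 9 only — synapomorphy for {Taxon 3, Taxon 4, Taxon 6, Taxon 8, Taxon 9}.
C4: derived state '+' in Taxon 3 and Taxon 8 only — synapomorphy for {Taxon 3, Taxon 8}.
Most parsimonious ingroup topology: (Taxon 7,((((Taxon 3,Taxon 8),Taxon 6),Taxon 4),Taxon 9)).
Taxon 6 and Taxon 3 share a more recent common ancestor with each other than either does with Taxon 4, so Taxon 4 is the least closely related of the three.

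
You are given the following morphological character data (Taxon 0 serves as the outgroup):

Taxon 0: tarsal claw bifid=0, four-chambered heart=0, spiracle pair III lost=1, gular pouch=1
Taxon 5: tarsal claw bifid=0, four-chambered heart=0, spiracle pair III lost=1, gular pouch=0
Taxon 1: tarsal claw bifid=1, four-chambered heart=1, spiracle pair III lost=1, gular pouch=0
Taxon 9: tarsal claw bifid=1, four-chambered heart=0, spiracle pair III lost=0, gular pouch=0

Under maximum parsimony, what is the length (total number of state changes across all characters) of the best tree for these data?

Character polarity is set by the outgroup: the derived state is whichever differs from the outgroup's state, so for spiracle pair III lost, gular pouch the derived state is '0', and for the remaining characters it is '1'.
tarsal claw bifid: derived state '1' in Taxon 1 and Taxon 9 only — synapomorphy for {Taxon 1, Taxon 9}.
four-chambered heart (derived state '1') is unique to Taxon 1 (autapomorphy; uninformative for grouping).
spiracle pair III lost (derived state '0') is unique to Taxon 9 (autapomorphy; uninformative for grouping).
All ingroup taxa share the derived state '0' for gular pouch; it defines the ingroup but does not resolve relationships within it.
Most parsimonious ingroup topology: (Taxon 5,(Taxon 1,Taxon 9)).
Changes per character on this tree: tarsal claw bifid: 1; four-chambered heart: 1; spiracle pair III lost: 1; gular pouch: 1.
Total = 4.

4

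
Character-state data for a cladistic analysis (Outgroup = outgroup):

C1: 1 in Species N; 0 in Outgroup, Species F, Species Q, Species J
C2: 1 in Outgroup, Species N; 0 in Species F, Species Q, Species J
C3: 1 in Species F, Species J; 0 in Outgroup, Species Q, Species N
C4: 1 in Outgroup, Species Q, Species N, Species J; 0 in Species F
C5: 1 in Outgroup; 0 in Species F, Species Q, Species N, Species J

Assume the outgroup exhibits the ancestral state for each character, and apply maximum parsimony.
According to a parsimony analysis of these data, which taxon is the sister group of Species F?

Species J

Character polarity is set by the outgroup: the derived state is whichever differs from the outgroup's state, so for C2, C4, C5 the derived state is '0', and for the remaining characters it is '1'.
C1: derived state '1' in Species N only — an autapomorphy, so it tells us nothing about relationships among taxa.
Only Species F, Species J, and Species Q show the derived state '0' for C2, supporting them as a clade.
C3 (derived state '1') is shared by Species F and Species J — a synapomorphy uniting that clade.
C4: derived state '0' in Species F only — an autapomorphy, so it tells us nothing about relationships among taxa.
All ingroup taxa share the derived state '0' for C5; it defines the ingroup but does not resolve relationships within it.
Most parsimonious ingroup topology: (((Species F,Species J),Species Q),Species N).
Species F and Species J form a cherry on this tree, so they are sister taxa.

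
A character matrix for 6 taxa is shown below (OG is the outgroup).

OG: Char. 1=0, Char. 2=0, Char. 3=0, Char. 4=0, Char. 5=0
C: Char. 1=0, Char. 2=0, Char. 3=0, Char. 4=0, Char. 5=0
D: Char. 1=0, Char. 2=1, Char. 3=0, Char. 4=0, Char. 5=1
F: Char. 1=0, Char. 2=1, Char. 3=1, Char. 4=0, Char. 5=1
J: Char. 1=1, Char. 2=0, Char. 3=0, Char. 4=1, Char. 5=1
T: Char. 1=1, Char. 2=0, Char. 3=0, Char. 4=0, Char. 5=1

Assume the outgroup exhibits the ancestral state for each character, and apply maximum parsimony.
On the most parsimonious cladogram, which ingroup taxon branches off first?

The outgroup has state '0' for every character, so '1' is the derived state throughout.
Char. 1: derived state '1' in J and T only — synapomorphy for {J, T}.
Char. 2: derived state '1' in D and F only — synapomorphy for {D, F}.
Char. 3 (derived state '1') is unique to F (autapomorphy; uninformative for grouping).
Char. 4: derived state '1' in J only — an autapomorphy, so it tells us nothing about relationships among taxa.
Char. 5 (derived state '1') is shared by D, F, J, and T — a synapomorphy uniting that clade.
Most parsimonious ingroup topology: (C,((D,F),(J,T))).
C is sister to the clade containing all other ingroup taxa, so it is the earliest-diverging (most basal) ingroup lineage.

C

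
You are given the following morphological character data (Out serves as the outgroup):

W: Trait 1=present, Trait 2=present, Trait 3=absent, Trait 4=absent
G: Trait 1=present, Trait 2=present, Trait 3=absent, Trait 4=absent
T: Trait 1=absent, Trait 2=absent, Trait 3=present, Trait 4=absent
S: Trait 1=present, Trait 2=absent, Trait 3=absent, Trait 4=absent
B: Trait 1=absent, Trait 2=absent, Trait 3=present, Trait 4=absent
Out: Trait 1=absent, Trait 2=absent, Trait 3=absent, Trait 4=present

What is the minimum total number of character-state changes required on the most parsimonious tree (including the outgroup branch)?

Character polarity is set by the outgroup: the derived state is whichever differs from the outgroup's state, so for Trait 4 the derived state is 'absent', and for the remaining characters it is 'present'.
Trait 1 (derived state 'present') is shared by G, S, and W — a synapomorphy uniting that clade.
Only G and W show the derived state 'present' for Trait 2, supporting them as a clade.
Trait 3 (derived state 'present') is shared by B and T — a synapomorphy uniting that clade.
All ingroup taxa share the derived state 'absent' for Trait 4; it defines the ingroup but does not resolve relationships within it.
Most parsimonious ingroup topology: (((W,G),S),(B,T)).
Changes per character on this tree: Trait 1: 1; Trait 2: 1; Trait 3: 1; Trait 4: 1.
Total = 4.

4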